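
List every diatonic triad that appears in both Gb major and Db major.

Triads in Gb major: Gb major (I), Ab minor (ii), Bb minor (iii), Cb major (IV), Db major (V), Eb minor (vi), F diminished (vii°).
Triads in Db major: Db major (I), Eb minor (ii), F minor (iii), Gb major (IV), Ab major (V), Bb minor (vi), C diminished (vii°).
Shared triads with their functions: Gb major (I in Gb major, IV in Db major); Bb minor (iii in Gb major, vi in Db major); Db major (V in Gb major, I in Db major); Eb minor (vi in Gb major, ii in Db major).

Gb, Bbm, Db, Ebm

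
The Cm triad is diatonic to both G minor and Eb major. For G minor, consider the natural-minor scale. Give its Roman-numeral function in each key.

The scale of G minor (natural minor) is G A Bb C D Eb F; C is degree 4, and the triad built there (C-Eb-G) is minor, so it is iv.
The scale of Eb major is Eb F G Ab Bb C D; C is degree 6, and the triad built there (C-Eb-G) is minor, so it is vi.

iv in G minor; vi in Eb major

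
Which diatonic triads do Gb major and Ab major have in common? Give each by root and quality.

Bbm, Db

Triads in Gb major: Gb (I), Abm (ii), Bbm (iii), Cb (IV), Db (V), Ebm (vi), Fdim (vii°).
Triads in Ab major: Ab (I), Bbm (ii), Cm (iii), Db (IV), Eb (V), Fm (vi), Gdim (vii°).
Shared triads with their functions: Bbm (iii in Gb major, ii in Ab major); Db (V in Gb major, IV in Ab major).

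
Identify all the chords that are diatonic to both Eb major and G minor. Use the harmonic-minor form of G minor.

Triads in Eb major: Eb major (I), F minor (ii), G minor (iii), Ab major (IV), Bb major (V), C minor (vi), D diminished (vii°).
Triads in G minor (harmonic minor): G minor (i), A diminished (ii°), Bb augmented (III+), C minor (iv), D major (V), Eb major (VI), F# diminished (vii°).
Shared triads with their functions: Eb major (I in Eb major, VI in G minor); G minor (iii in Eb major, i in G minor); C minor (vi in Eb major, iv in G minor).

Eb, Gm, Cm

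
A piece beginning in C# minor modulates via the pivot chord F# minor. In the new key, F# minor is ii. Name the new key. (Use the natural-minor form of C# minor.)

The numeral ii denotes a minor triad on scale degree 2. With F# on degree 2, the tonic of the new key is E.
Degree 2 carries a minor triad in major keys, so the destination is E major.
Check: the diatonic triads of E major are E (I), F#m (ii), G#m (iii), A (IV), B (V), C#m (vi), D#dim (vii°) — F# minor is indeed ii.

E major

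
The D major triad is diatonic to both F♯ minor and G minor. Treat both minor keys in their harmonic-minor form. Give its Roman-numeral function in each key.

The scale of F♯ minor (harmonic minor) is F♯ G♯ A B C♯ D E♯; D is degree 6, and the triad built there (D-F♯-A) is major, so it is VI.
The scale of G minor (harmonic minor) is G A B♭ C D E♭ F♯; D is degree 5, and the triad built there (D-F♯-A) is major, so it is V.

VI in F♯ minor; V in G minor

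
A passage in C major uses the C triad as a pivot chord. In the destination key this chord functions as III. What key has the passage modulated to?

A minor

The numeral III denotes a major triad on scale degree 3. With C on degree 3, the tonic of the new key is A.
Degree 3 carries a major triad in natural-minor keys, so the destination is A minor.
Check: the diatonic triads of A minor (natural minor) are Am (i), Bdim (ii°), C (III), Dm (iv), Em (v), F (VI), G (VII) — C is indeed III.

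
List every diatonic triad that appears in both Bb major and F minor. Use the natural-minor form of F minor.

Cm, Eb

Triads in Bb major: Bb major (I), C minor (ii), D minor (iii), Eb major (IV), F major (V), G minor (vi), A diminished (vii°).
Triads in F minor (natural minor): F minor (i), G diminished (ii°), Ab major (III), Bb minor (iv), C minor (v), Db major (VI), Eb major (VII).
Shared triads with their functions: C minor (ii in Bb major, v in F minor); Eb major (IV in Bb major, VII in F minor).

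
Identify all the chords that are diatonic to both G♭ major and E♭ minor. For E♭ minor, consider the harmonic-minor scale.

Triads in G♭ major: G♭ major (I), A♭ minor (ii), B♭ minor (iii), C♭ major (IV), D♭ major (V), E♭ minor (vi), F diminished (vii°).
Triads in E♭ minor (harmonic minor): E♭ minor (i), F diminished (ii°), G♭ augmented (III+), A♭ minor (iv), B♭ major (V), C♭ major (VI), D diminished (vii°).
Shared triads with their functions: A♭ minor (ii in G♭ major, iv in E♭ minor); C♭ major (IV in G♭ major, VI in E♭ minor); E♭ minor (vi in G♭ major, i in E♭ minor); F diminished (vii° in G♭ major, ii° in E♭ minor).

A♭m, C♭, E♭m, Fdim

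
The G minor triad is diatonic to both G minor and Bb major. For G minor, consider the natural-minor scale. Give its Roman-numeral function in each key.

The scale of G minor (natural minor) is G A Bb C D Eb F; G is degree 1, and the triad built there (G-Bb-D) is minor, so it is i.
The scale of Bb major is Bb C D Eb F G A; G is degree 6, and the triad built there (G-Bb-D) is minor, so it is vi.

i in G minor; vi in Bb major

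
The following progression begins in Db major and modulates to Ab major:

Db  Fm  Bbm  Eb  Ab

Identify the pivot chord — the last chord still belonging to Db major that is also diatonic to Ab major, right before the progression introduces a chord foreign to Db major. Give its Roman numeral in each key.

Chords diatonic to Db major: Db, Ebm, Fm, Gb, Ab, Bbm, Cdim.
Reading the progression, the first chord not in that set is Eb, so the modulation leaves Db major there.
The chord immediately before Eb is Bbm, which is diatonic to both keys: vi in Db major and ii in Ab major.

Bbm — vi in Db major, ii in Ab major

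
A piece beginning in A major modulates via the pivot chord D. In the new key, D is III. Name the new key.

B minor

The numeral III denotes a major triad on scale degree 3. With D on degree 3, the tonic of the new key is B.
Degree 3 carries a major triad in natural-minor keys, so the destination is B minor.
Check: the diatonic triads of B minor (natural minor) are Bm (i), C#dim (ii°), D (III), Em (iv), F#m (v), G (VI), A (VII) — D is indeed III.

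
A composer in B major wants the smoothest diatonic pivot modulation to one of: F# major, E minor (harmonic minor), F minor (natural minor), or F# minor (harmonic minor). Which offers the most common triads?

Triads of B major: B major (I), C# minor (ii), D# minor (iii), E major (IV), F# major (V), G# minor (vi), A# diminished (vii°).
F# major shares 4: B, D#m, F#, G#m.
E minor (harmonic minor) shares 1: B.
F minor (natural minor) shares 0: none.
F# minor (harmonic minor) shares 0: none.
The most common triads (4) are shared with F# major.

F# major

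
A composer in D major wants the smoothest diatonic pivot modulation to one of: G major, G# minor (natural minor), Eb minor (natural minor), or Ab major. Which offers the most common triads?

G major

Triads of D major: D major (I), E minor (ii), F# minor (iii), G major (IV), A major (V), B minor (vi), C# diminished (vii°).
G major shares 4: D, Em, G, Bm.
G# minor (natural minor) shares 0: none.
Eb minor (natural minor) shares 0: none.
Ab major shares 0: none.
The most common triads (4) are shared with G major.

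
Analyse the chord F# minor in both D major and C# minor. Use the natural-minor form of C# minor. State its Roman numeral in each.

The scale of D major is D E F# G A B C#; F# is degree 3, and the triad built there (F#-A-C#) is minor, so it is iii.
The scale of C# minor (natural minor) is C# D# E F# G# A B; F# is degree 4, and the triad built there (F#-A-C#) is minor, so it is iv.

iii in D major; iv in C# minor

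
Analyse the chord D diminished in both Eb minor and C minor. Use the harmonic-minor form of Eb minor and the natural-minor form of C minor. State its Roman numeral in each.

The scale of Eb minor (harmonic minor) is Eb F Gb Ab Bb Cb D; D is degree 7, and the triad built there (D-F-Ab) is diminished, so it is vii°.
The scale of C minor (natural minor) is C D Eb F G Ab Bb; D is degree 2, and the triad built there (D-F-Ab) is diminished, so it is ii°.

vii° in Eb minor; ii° in C minor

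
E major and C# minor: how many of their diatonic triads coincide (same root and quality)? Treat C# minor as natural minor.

7

Diatonic triads of E major: E (I), F#m (ii), G#m (iii), A (IV), B (V), C#m (vi), D#dim (vii°).
Diatonic triads of C# minor (natural minor): C#m (i), D#dim (ii°), E (III), F#m (iv), G#m (v), A (VI), B (VII).
Matching root and quality in both lists: E, F#m, G#m, A, B, C#m, D#dim.
That gives 7 common triads.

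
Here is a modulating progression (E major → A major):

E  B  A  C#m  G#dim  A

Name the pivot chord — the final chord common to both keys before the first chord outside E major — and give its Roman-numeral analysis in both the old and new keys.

C#m — vi in E major, iii in A major

Chords diatonic to E major: E, F#m, G#m, A, B, C#m, D#dim.
Reading the progression, the first chord not in that set is G#dim, so the modulation leaves E major there.
The chord immediately before G#dim is C#m, which is diatonic to both keys: vi in E major and iii in A major.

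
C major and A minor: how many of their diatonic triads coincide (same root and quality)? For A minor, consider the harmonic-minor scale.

4

Diatonic triads of C major: C (I), Dm (ii), Em (iii), F (IV), G (V), Am (vi), Bdim (vii°).
Diatonic triads of A minor (harmonic minor): Am (i), Bdim (ii°), Caug (III+), Dm (iv), E (V), F (VI), G#dim (vii°).
Matching root and quality in both lists: Dm, F, Am, Bdim.
That gives 4 common triads.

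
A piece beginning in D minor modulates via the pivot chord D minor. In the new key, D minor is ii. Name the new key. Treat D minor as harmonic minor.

C major

The numeral ii denotes a minor triad on scale degree 2. With D on degree 2, the tonic of the new key is C.
Degree 2 carries a minor triad in major keys, so the destination is C major.
Check: the diatonic triads of C major are C (I), Dm (ii), Em (iii), F (IV), G (V), Am (vi), Bdim (vii°) — D minor is indeed ii.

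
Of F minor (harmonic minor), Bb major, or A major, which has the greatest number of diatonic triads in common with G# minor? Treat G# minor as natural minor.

Triads of G# minor (natural minor): G#m (i), A#dim (ii°), B (III), C#m (iv), D#m (v), E (VI), F# (VII).
F minor (harmonic minor) shares 0: none.
Bb major shares 0: none.
A major shares 2: C#m, E.
The most common triads (2) are shared with A major.

A major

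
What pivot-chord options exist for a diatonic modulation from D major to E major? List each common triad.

Triads in D major: D (I), Em (ii), F#m (iii), G (IV), A (V), Bm (vi), C#dim (vii°).
Triads in E major: E (I), F#m (ii), G#m (iii), A (IV), B (V), C#m (vi), D#dim (vii°).
Shared triads with their functions: F#m (iii in D major, ii in E major); A (V in D major, IV in E major).

F#m, A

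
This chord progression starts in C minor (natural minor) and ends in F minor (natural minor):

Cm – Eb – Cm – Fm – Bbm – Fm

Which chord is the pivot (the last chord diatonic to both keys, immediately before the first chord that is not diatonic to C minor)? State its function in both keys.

Chords diatonic to C minor: Cm, Ddim, Eb, Fm, Gm, Ab, Bb.
Reading the progression, the first chord not in that set is Bbm, so the modulation leaves C minor there.
The chord immediately before Bbm is Fm, which is diatonic to both keys: iv in C minor and i in F minor.

Fm — iv in C minor, i in F minor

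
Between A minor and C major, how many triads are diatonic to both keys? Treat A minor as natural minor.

Diatonic triads of A minor (natural minor): Am (i), Bdim (ii°), C (III), Dm (iv), Em (v), F (VI), G (VII).
Diatonic triads of C major: C (I), Dm (ii), Em (iii), F (IV), G (V), Am (vi), Bdim (vii°).
Matching root and quality in both lists: Am, Bdim, C, Dm, Em, F, G.
That gives 7 common triads.

7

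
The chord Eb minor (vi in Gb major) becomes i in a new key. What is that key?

Eb minor

The numeral i denotes a minor triad on scale degree 1. With Eb on degree 1, the tonic of the new key is Eb.
Degree 1 carries a minor triad in minor keys, so the destination is Eb minor.
Check: the diatonic triads of Eb minor (natural minor) are Ebm (i), Fdim (ii°), Gb (III), Abm (iv), Bbm (v), Cb (VI), Db (VII) — Eb minor is indeed i.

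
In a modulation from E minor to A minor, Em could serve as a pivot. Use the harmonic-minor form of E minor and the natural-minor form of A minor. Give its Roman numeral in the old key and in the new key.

i in E minor; v in A minor

The scale of E minor (harmonic minor) is E F# G A B C D#; E is degree 1, and the triad built there (E-G-B) is minor, so it is i.
The scale of A minor (natural minor) is A B C D E F G; E is degree 5, and the triad built there (E-G-B) is minor, so it is v.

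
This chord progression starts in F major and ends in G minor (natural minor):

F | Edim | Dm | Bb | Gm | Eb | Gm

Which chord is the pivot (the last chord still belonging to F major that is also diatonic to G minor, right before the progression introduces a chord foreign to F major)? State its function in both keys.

Gm — ii in F major, i in G minor

Chords diatonic to F major: F, Gm, Am, Bb, C, Dm, Edim.
Reading the progression, the first chord not in that set is Eb, so the modulation leaves F major there.
The chord immediately before Eb is Gm, which is diatonic to both keys: ii in F major and i in G minor.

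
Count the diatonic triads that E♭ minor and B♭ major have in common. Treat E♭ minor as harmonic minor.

1

Diatonic triads of E♭ minor (harmonic minor): E♭m (i), Fdim (ii°), G♭aug (III+), A♭m (iv), B♭ (V), C♭ (VI), Ddim (vii°).
Diatonic triads of B♭ major: B♭ (I), Cm (ii), Dm (iii), E♭ (IV), F (V), Gm (vi), Adim (vii°).
Matching root and quality in both lists: B♭.
That gives 1 common triad.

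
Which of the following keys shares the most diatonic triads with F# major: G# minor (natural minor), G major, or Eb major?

Triads of F# major: F# major (I), G# minor (ii), A# minor (iii), B major (IV), C# major (V), D# minor (vi), E# diminished (vii°).
G# minor (natural minor) shares 4: F#, G#m, B, D#m.
G major shares 0: none.
Eb major shares 0: none.
The most common triads (4) are shared with G# minor.

G# minor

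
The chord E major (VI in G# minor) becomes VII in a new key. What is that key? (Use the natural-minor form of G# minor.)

The numeral VII denotes a major triad on scale degree 7. With E on degree 7, the tonic of the new key is F#.
Degree 7 carries a major triad in natural-minor keys, so the destination is F# minor.
Check: the diatonic triads of F# minor (natural minor) are F#m (i), G#dim (ii°), A (III), Bm (iv), C#m (v), D (VI), E (VII) — E major is indeed VII.

F# minor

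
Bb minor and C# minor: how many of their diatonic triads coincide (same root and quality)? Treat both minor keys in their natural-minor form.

Diatonic triads of Bb minor (natural minor): Bbm (i), Cdim (ii°), Db (III), Ebm (iv), Fm (v), Gb (VI), Ab (VII).
Diatonic triads of C# minor (natural minor): C#m (i), D#dim (ii°), E (III), F#m (iv), G#m (v), A (VI), B (VII).
No triad has the same root and quality in both keys.

0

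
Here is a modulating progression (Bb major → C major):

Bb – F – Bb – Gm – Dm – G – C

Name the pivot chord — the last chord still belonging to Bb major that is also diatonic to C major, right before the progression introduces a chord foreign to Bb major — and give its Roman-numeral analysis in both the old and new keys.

Dm — iii in Bb major, ii in C major

Chords diatonic to Bb major: Bb, Cm, Dm, Eb, F, Gm, Adim.
Reading the progression, the first chord not in that set is G, so the modulation leaves Bb major there.
The chord immediately before G is Dm, which is diatonic to both keys: iii in Bb major and ii in C major.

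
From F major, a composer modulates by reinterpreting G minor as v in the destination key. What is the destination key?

C minor

The numeral v denotes a minor triad on scale degree 5. With G on degree 5, the tonic of the new key is C.
Degree 5 carries a minor triad in natural-minor keys, so the destination is C minor.
Check: the diatonic triads of C minor (natural minor) are Cm (i), Ddim (ii°), E♭ (III), Fm (iv), Gm (v), A♭ (VI), B♭ (VII) — G minor is indeed v.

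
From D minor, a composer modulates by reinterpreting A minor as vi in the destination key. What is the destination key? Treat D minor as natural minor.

The numeral vi denotes a minor triad on scale degree 6. With A on degree 6, the tonic of the new key is C.
Degree 6 carries a minor triad in major keys, so the destination is C major.
Check: the diatonic triads of C major are C (I), Dm (ii), Em (iii), F (IV), G (V), Am (vi), Bdim (vii°) — A minor is indeed vi.

C major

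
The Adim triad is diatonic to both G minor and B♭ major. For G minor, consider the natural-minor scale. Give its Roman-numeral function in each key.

The scale of G minor (natural minor) is G A B♭ C D E♭ F; A is degree 2, and the triad built there (A-C-E♭) is diminished, so it is ii°.
The scale of B♭ major is B♭ C D E♭ F G A; A is degree 7, and the triad built there (A-C-E♭) is diminished, so it is vii°.

ii° in G minor; vii° in B♭ major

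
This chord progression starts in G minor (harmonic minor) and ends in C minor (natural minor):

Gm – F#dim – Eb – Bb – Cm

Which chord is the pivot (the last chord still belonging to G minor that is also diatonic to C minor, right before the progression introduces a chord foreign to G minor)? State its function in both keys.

Eb — VI in G minor, III in C minor

Chords diatonic to G minor: Gm, Adim, Bbaug, Cm, D, Eb, F#dim.
Reading the progression, the first chord not in that set is Bb, so the modulation leaves G minor there.
The chord immediately before Bb is Eb, which is diatonic to both keys: VI in G minor and III in C minor.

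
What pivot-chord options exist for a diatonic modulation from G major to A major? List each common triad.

Triads in G major: G (I), Am (ii), Bm (iii), C (IV), D (V), Em (vi), F#dim (vii°).
Triads in A major: A (I), Bm (ii), C#m (iii), D (IV), E (V), F#m (vi), G#dim (vii°).
Shared triads with their functions: Bm (iii in G major, ii in A major); D (V in G major, IV in A major).

Bm, D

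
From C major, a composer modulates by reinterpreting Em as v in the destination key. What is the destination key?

The numeral v denotes a minor triad on scale degree 5. With E on degree 5, the tonic of the new key is A.
Degree 5 carries a minor triad in natural-minor keys, so the destination is A minor.
Check: the diatonic triads of A minor (natural minor) are Am (i), Bdim (ii°), C (III), Dm (iv), Em (v), F (VI), G (VII) — Em is indeed v.

A minor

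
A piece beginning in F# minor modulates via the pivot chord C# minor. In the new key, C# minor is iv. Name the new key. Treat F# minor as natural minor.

G# minor

The numeral iv denotes a minor triad on scale degree 4. With C# on degree 4, the tonic of the new key is G#.
Degree 4 carries a minor triad in minor keys, so the destination is G# minor.
Check: the diatonic triads of G# minor (natural minor) are G#m (i), A#dim (ii°), B (III), C#m (iv), D#m (v), E (VI), F# (VII) — C# minor is indeed iv.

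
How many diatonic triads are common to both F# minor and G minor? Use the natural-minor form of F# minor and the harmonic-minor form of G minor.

Diatonic triads of F# minor (natural minor): F# minor (i), G# diminished (ii°), A major (III), B minor (iv), C# minor (v), D major (VI), E major (VII).
Diatonic triads of G minor (harmonic minor): G minor (i), A diminished (ii°), Bb augmented (III+), C minor (iv), D major (V), Eb major (VI), F# diminished (vii°).
Matching root and quality in both lists: D major.
That gives 1 common triad.

1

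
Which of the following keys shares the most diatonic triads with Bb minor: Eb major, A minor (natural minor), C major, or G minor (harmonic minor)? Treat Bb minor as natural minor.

Triads of Bb minor (natural minor): Bbm (i), Cdim (ii°), Db (III), Ebm (iv), Fm (v), Gb (VI), Ab (VII).
Eb major shares 2: Fm, Ab.
A minor (natural minor) shares 0: none.
C major shares 0: none.
G minor (harmonic minor) shares 0: none.
The most common triads (2) are shared with Eb major.

Eb major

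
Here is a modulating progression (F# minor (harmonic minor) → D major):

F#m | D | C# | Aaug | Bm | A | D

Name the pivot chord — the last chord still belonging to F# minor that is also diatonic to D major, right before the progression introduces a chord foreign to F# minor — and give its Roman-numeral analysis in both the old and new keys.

Bm — iv in F# minor, vi in D major

Chords diatonic to F# minor: F#m, G#dim, Aaug, Bm, C#, D, E#dim.
Reading the progression, the first chord not in that set is A, so the modulation leaves F# minor there.
The chord immediately before A is Bm, which is diatonic to both keys: iv in F# minor and vi in D major.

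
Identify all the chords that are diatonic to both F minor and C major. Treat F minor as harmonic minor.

C

Triads in F minor (harmonic minor): Fm (i), Gdim (ii°), Abaug (III+), Bbm (iv), C (V), Db (VI), Edim (vii°).
Triads in C major: C (I), Dm (ii), Em (iii), F (IV), G (V), Am (vi), Bdim (vii°).
Shared triads with their functions: C (V in F minor, I in C major).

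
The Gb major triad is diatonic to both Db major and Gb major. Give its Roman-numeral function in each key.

The scale of Db major is Db Eb F Gb Ab Bb C; Gb is degree 4, and the triad built there (Gb-Bb-Db) is major, so it is IV.
The scale of Gb major is Gb Ab Bb Cb Db Eb F; Gb is degree 1, and the triad built there (Gb-Bb-Db) is major, so it is I.

IV in Db major; I in Gb major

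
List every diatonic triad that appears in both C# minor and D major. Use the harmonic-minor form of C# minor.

F#m, A

Triads in C# minor (harmonic minor): C#m (i), D#dim (ii°), Eaug (III+), F#m (iv), G# (V), A (VI), B#dim (vii°).
Triads in D major: D (I), Em (ii), F#m (iii), G (IV), A (V), Bm (vi), C#dim (vii°).
Shared triads with their functions: F#m (iv in C# minor, iii in D major); A (VI in C# minor, V in D major).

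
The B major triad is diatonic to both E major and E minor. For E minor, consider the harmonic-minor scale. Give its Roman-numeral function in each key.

V in E major; V in E minor

The scale of E major is E F# G# A B C# D#; B is degree 5, and the triad built there (B-D#-F#) is major, so it is V.
The scale of E minor (harmonic minor) is E F# G A B C D#; B is degree 5, and the triad built there (B-D#-F#) is major, so it is V.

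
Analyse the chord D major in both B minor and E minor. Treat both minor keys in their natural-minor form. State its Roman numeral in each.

The scale of B minor (natural minor) is B C♯ D E F♯ G A; D is degree 3, and the triad built there (D-F♯-A) is major, so it is III.
The scale of E minor (natural minor) is E F♯ G A B C D; D is degree 7, and the triad built there (D-F♯-A) is major, so it is VII.

III in B minor; VII in E minor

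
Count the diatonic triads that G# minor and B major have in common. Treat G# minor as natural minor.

7

Diatonic triads of G# minor (natural minor): G# minor (i), A# diminished (ii°), B major (III), C# minor (iv), D# minor (v), E major (VI), F# major (VII).
Diatonic triads of B major: B major (I), C# minor (ii), D# minor (iii), E major (IV), F# major (V), G# minor (vi), A# diminished (vii°).
Matching root and quality in both lists: G# minor, A# diminished, B major, C# minor, D# minor, E major, F# major.
That gives 7 common triads.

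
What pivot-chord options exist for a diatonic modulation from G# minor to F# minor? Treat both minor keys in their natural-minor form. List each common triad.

C#m, E

Triads in G# minor (natural minor): G#m (i), A#dim (ii°), B (III), C#m (iv), D#m (v), E (VI), F# (VII).
Triads in F# minor (natural minor): F#m (i), G#dim (ii°), A (III), Bm (iv), C#m (v), D (VI), E (VII).
Shared triads with their functions: C#m (iv in G# minor, v in F# minor); E (VI in G# minor, VII in F# minor).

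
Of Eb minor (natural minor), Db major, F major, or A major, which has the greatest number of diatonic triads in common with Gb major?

Eb minor

Triads of Gb major: Gb (I), Abm (ii), Bbm (iii), Cb (IV), Db (V), Ebm (vi), Fdim (vii°).
Eb minor (natural minor) shares 7: Gb, Abm, Bbm, Cb, Db, Ebm, Fdim.
Db major shares 4: Gb, Bbm, Db, Ebm.
F major shares 0: none.
A major shares 0: none.
The most common triads (7) are shared with Eb minor.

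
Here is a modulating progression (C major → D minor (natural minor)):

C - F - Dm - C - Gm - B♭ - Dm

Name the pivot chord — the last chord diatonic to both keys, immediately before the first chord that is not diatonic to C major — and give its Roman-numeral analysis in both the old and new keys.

C — I in C major, VII in D minor

Chords diatonic to C major: C, Dm, Em, F, G, Am, Bdim.
Reading the progression, the first chord not in that set is Gm, so the modulation leaves C major there.
The chord immediately before Gm is C, which is diatonic to both keys: I in C major and VII in D minor.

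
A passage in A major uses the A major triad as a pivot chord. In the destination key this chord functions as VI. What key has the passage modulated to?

C# minor

The numeral VI denotes a major triad on scale degree 6. With A on degree 6, the tonic of the new key is C#.
Degree 6 carries a major triad in minor keys, so the destination is C# minor.
Check: the diatonic triads of C# minor (natural minor) are C#m (i), D#dim (ii°), E (III), F#m (iv), G#m (v), A (VI), B (VII) — A major is indeed VI.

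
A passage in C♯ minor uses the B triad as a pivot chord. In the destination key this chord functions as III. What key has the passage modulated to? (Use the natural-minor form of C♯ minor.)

The numeral III denotes a major triad on scale degree 3. With B on degree 3, the tonic of the new key is G♯.
Degree 3 carries a major triad in natural-minor keys, so the destination is G♯ minor.
Check: the diatonic triads of G♯ minor (natural minor) are G♯m (i), A♯dim (ii°), B (III), C♯m (iv), D♯m (v), E (VI), F♯ (VII) — B is indeed III.

G♯ minor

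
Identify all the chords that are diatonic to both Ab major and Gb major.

Triads in Ab major: Ab major (I), Bb minor (ii), C minor (iii), Db major (IV), Eb major (V), F minor (vi), G diminished (vii°).
Triads in Gb major: Gb major (I), Ab minor (ii), Bb minor (iii), Cb major (IV), Db major (V), Eb minor (vi), F diminished (vii°).
Shared triads with their functions: Bb minor (ii in Ab major, iii in Gb major); Db major (IV in Ab major, V in Gb major).

Bbm, Db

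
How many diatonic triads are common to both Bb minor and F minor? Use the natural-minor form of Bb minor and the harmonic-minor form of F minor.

3

Diatonic triads of Bb minor (natural minor): Bbm (i), Cdim (ii°), Db (III), Ebm (iv), Fm (v), Gb (VI), Ab (VII).
Diatonic triads of F minor (harmonic minor): Fm (i), Gdim (ii°), Abaug (III+), Bbm (iv), C (V), Db (VI), Edim (vii°).
Matching root and quality in both lists: Bbm, Db, Fm.
That gives 3 common triads.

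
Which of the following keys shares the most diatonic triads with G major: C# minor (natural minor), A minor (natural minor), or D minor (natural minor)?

Triads of G major: G major (I), A minor (ii), B minor (iii), C major (IV), D major (V), E minor (vi), F# diminished (vii°).
C# minor (natural minor) shares 0: none.
A minor (natural minor) shares 4: G, Am, C, Em.
D minor (natural minor) shares 2: Am, C.
The most common triads (4) are shared with A minor.

A minor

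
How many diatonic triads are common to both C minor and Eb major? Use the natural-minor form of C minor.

7

Diatonic triads of C minor (natural minor): Cm (i), Ddim (ii°), Eb (III), Fm (iv), Gm (v), Ab (VI), Bb (VII).
Diatonic triads of Eb major: Eb (I), Fm (ii), Gm (iii), Ab (IV), Bb (V), Cm (vi), Ddim (vii°).
Matching root and quality in both lists: Cm, Ddim, Eb, Fm, Gm, Ab, Bb.
That gives 7 common triads.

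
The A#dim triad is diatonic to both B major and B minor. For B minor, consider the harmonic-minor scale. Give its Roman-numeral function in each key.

vii° in B major; vii° in B minor

The scale of B major is B C# D# E F# G# A#; A# is degree 7, and the triad built there (A#-C#-E) is diminished, so it is vii°.
The scale of B minor (harmonic minor) is B C# D E F# G A#; A# is degree 7, and the triad built there (A#-C#-E) is diminished, so it is vii°.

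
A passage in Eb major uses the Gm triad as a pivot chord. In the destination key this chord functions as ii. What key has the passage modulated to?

F major

The numeral ii denotes a minor triad on scale degree 2. With G on degree 2, the tonic of the new key is F.
Degree 2 carries a minor triad in major keys, so the destination is F major.
Check: the diatonic triads of F major are F (I), Gm (ii), Am (iii), Bb (IV), C (V), Dm (vi), Edim (vii°) — Gm is indeed ii.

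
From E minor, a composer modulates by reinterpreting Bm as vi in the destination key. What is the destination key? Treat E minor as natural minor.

D major

The numeral vi denotes a minor triad on scale degree 6. With B on degree 6, the tonic of the new key is D.
Degree 6 carries a minor triad in major keys, so the destination is D major.
Check: the diatonic triads of D major are D (I), Em (ii), F#m (iii), G (IV), A (V), Bm (vi), C#dim (vii°) — Bm is indeed vi.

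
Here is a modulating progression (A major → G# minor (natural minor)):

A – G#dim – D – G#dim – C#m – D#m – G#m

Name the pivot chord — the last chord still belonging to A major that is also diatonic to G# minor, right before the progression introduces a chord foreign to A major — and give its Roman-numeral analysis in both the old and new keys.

C#m — iii in A major, iv in G# minor

Chords diatonic to A major: A, Bm, C#m, D, E, F#m, G#dim.
Reading the progression, the first chord not in that set is D#m, so the modulation leaves A major there.
The chord immediately before D#m is C#m, which is diatonic to both keys: iii in A major and iv in G# minor.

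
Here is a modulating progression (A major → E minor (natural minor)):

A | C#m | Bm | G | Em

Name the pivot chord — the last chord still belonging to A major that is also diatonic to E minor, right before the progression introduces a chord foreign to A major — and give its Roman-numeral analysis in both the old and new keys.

Chords diatonic to A major: A, Bm, C#m, D, E, F#m, G#dim.
Reading the progression, the first chord not in that set is G, so the modulation leaves A major there.
The chord immediately before G is Bm, which is diatonic to both keys: ii in A major and v in E minor.

Bm — ii in A major, v in E minor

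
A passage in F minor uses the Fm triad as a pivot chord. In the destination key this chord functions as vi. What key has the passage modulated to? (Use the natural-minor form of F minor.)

A♭ major

The numeral vi denotes a minor triad on scale degree 6. With F on degree 6, the tonic of the new key is A♭.
Degree 6 carries a minor triad in major keys, so the destination is A♭ major.
Check: the diatonic triads of A♭ major are A♭ (I), B♭m (ii), Cm (iii), D♭ (IV), E♭ (V), Fm (vi), Gdim (vii°) — Fm is indeed vi.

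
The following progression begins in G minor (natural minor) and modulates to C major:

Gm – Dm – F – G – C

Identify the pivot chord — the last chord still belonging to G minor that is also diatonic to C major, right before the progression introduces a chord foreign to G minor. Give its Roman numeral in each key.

Chords diatonic to G minor: Gm, Adim, Bb, Cm, Dm, Eb, F.
Reading the progression, the first chord not in that set is G, so the modulation leaves G minor there.
The chord immediately before G is F, which is diatonic to both keys: VII in G minor and IV in C major.

F — VII in G minor, IV in C major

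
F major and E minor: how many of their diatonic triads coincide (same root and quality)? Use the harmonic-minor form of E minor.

2

Diatonic triads of F major: F (I), Gm (ii), Am (iii), Bb (IV), C (V), Dm (vi), Edim (vii°).
Diatonic triads of E minor (harmonic minor): Em (i), F#dim (ii°), Gaug (III+), Am (iv), B (V), C (VI), D#dim (vii°).
Matching root and quality in both lists: Am, C.
That gives 2 common triads.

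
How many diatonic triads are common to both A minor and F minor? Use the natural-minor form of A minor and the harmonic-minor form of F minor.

Diatonic triads of A minor (natural minor): Am (i), Bdim (ii°), C (III), Dm (iv), Em (v), F (VI), G (VII).
Diatonic triads of F minor (harmonic minor): Fm (i), Gdim (ii°), Abaug (III+), Bbm (iv), C (V), Db (VI), Edim (vii°).
Matching root and quality in both lists: C.
That gives 1 common triad.

1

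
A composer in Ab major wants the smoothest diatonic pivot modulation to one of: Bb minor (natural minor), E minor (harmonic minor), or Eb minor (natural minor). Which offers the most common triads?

Bb minor

Triads of Ab major: Ab (I), Bbm (ii), Cm (iii), Db (IV), Eb (V), Fm (vi), Gdim (vii°).
Bb minor (natural minor) shares 4: Ab, Bbm, Db, Fm.
E minor (harmonic minor) shares 0: none.
Eb minor (natural minor) shares 2: Bbm, Db.
The most common triads (4) are shared with Bb minor.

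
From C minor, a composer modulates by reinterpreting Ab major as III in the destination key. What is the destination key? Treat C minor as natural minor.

The numeral III denotes a major triad on scale degree 3. With Ab on degree 3, the tonic of the new key is F.
Degree 3 carries a major triad in natural-minor keys, so the destination is F minor.
Check: the diatonic triads of F minor (natural minor) are Fm (i), Gdim (ii°), Ab (III), Bbm (iv), Cm (v), Db (VI), Eb (VII) — Ab major is indeed III.

F minor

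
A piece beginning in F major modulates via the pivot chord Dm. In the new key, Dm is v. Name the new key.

The numeral v denotes a minor triad on scale degree 5. With D on degree 5, the tonic of the new key is G.
Degree 5 carries a minor triad in natural-minor keys, so the destination is G minor.
Check: the diatonic triads of G minor (natural minor) are Gm (i), Adim (ii°), B♭ (III), Cm (iv), Dm (v), E♭ (VI), F (VII) — Dm is indeed v.

G minor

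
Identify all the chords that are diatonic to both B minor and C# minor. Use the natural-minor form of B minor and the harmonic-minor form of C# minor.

F#m, A

Triads in B minor (natural minor): Bm (i), C#dim (ii°), D (III), Em (iv), F#m (v), G (VI), A (VII).
Triads in C# minor (harmonic minor): C#m (i), D#dim (ii°), Eaug (III+), F#m (iv), G# (V), A (VI), B#dim (vii°).
Shared triads with their functions: F#m (v in B minor, iv in C# minor); A (VII in B minor, VI in C# minor).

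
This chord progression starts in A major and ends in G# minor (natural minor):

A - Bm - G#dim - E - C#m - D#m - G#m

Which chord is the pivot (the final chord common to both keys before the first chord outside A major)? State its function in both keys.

C#m — iii in A major, iv in G# minor

Chords diatonic to A major: A, Bm, C#m, D, E, F#m, G#dim.
Reading the progression, the first chord not in that set is D#m, so the modulation leaves A major there.
The chord immediately before D#m is C#m, which is diatonic to both keys: iii in A major and iv in G# minor.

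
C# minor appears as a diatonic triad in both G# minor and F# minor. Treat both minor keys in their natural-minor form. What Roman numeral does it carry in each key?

iv in G# minor; v in F# minor

The scale of G# minor (natural minor) is G# A# B C# D# E F#; C# is degree 4, and the triad built there (C#-E-G#) is minor, so it is iv.
The scale of F# minor (natural minor) is F# G# A B C# D E; C# is degree 5, and the triad built there (C#-E-G#) is minor, so it is v.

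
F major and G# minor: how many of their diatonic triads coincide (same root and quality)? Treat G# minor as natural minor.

0

Diatonic triads of F major: F (I), Gm (ii), Am (iii), Bb (IV), C (V), Dm (vi), Edim (vii°).
Diatonic triads of G# minor (natural minor): G#m (i), A#dim (ii°), B (III), C#m (iv), D#m (v), E (VI), F# (VII).
No triad has the same root and quality in both keys.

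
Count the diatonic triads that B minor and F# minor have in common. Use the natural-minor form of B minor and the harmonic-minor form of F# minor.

3

Diatonic triads of B minor (natural minor): Bm (i), C#dim (ii°), D (III), Em (iv), F#m (v), G (VI), A (VII).
Diatonic triads of F# minor (harmonic minor): F#m (i), G#dim (ii°), Aaug (III+), Bm (iv), C# (V), D (VI), E#dim (vii°).
Matching root and quality in both lists: Bm, D, F#m.
That gives 3 common triads.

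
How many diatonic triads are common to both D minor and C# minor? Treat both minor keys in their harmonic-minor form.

Diatonic triads of D minor (harmonic minor): Dm (i), Edim (ii°), Faug (III+), Gm (iv), A (V), Bb (VI), C#dim (vii°).
Diatonic triads of C# minor (harmonic minor): C#m (i), D#dim (ii°), Eaug (III+), F#m (iv), G# (V), A (VI), B#dim (vii°).
Matching root and quality in both lists: A.
That gives 1 common triad.

1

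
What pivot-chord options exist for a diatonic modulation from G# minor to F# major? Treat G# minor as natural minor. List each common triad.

Triads in G# minor (natural minor): G# minor (i), A# diminished (ii°), B major (III), C# minor (iv), D# minor (v), E major (VI), F# major (VII).
Triads in F# major: F# major (I), G# minor (ii), A# minor (iii), B major (IV), C# major (V), D# minor (vi), E# diminished (vii°).
Shared triads with their functions: G# minor (i in G# minor, ii in F# major); B major (III in G# minor, IV in F# major); D# minor (v in G# minor, vi in F# major); F# major (VII in G# minor, I in F# major).

G#m, B, D#m, F#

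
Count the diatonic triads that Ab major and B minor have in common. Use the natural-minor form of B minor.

0

Diatonic triads of Ab major: Ab (I), Bbm (ii), Cm (iii), Db (IV), Eb (V), Fm (vi), Gdim (vii°).
Diatonic triads of B minor (natural minor): Bm (i), C#dim (ii°), D (III), Em (iv), F#m (v), G (VI), A (VII).
No triad has the same root and quality in both keys.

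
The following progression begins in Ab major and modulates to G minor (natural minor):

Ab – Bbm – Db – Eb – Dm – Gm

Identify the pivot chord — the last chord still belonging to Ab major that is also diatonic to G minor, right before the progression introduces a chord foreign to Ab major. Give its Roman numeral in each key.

Chords diatonic to Ab major: Ab, Bbm, Cm, Db, Eb, Fm, Gdim.
Reading the progression, the first chord not in that set is Dm, so the modulation leaves Ab major there.
The chord immediately before Dm is Eb, which is diatonic to both keys: V in Ab major and VI in G minor.

Eb — V in Ab major, VI in G minor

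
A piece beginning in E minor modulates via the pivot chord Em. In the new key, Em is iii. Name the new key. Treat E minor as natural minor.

The numeral iii denotes a minor triad on scale degree 3. With E on degree 3, the tonic of the new key is C.
Degree 3 carries a minor triad in major keys, so the destination is C major.
Check: the diatonic triads of C major are C (I), Dm (ii), Em (iii), F (IV), G (V), Am (vi), Bdim (vii°) — Em is indeed iii.

C major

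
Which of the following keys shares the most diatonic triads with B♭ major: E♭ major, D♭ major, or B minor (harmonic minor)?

E♭ major

Triads of B♭ major: B♭ (I), Cm (ii), Dm (iii), E♭ (IV), F (V), Gm (vi), Adim (vii°).
E♭ major shares 4: B♭, Cm, E♭, Gm.
D♭ major shares 0: none.
B minor (harmonic minor) shares 0: none.
The most common triads (4) are shared with E♭ major.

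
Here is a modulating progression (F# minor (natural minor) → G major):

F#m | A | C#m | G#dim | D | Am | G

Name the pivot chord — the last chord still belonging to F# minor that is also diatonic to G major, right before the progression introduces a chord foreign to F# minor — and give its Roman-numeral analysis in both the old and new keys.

Chords diatonic to F# minor: F#m, G#dim, A, Bm, C#m, D, E.
Reading the progression, the first chord not in that set is Am, so the modulation leaves F# minor there.
The chord immediately before Am is D, which is diatonic to both keys: VI in F# minor and V in G major.

D — VI in F# minor, V in G major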